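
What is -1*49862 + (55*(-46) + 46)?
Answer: -52346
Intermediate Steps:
-1*49862 + (55*(-46) + 46) = -49862 + (-2530 + 46) = -49862 - 2484 = -52346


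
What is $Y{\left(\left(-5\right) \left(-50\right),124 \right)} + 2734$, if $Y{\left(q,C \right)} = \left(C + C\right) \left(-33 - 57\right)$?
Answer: $-19586$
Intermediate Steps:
$Y{\left(q,C \right)} = - 180 C$ ($Y{\left(q,C \right)} = 2 C \left(-90\right) = - 180 C$)
$Y{\left(\left(-5\right) \left(-50\right),124 \right)} + 2734 = \left(-180\right) 124 + 2734 = -22320 + 2734 = -19586$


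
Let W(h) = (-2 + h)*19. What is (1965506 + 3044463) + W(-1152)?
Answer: 4988043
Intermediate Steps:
W(h) = -38 + 19*h
(1965506 + 3044463) + W(-1152) = (1965506 + 3044463) + (-38 + 19*(-1152)) = 5009969 + (-38 - 21888) = 5009969 - 21926 = 4988043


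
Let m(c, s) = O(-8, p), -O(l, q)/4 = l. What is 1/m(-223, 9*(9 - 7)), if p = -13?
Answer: 1/32 ≈ 0.031250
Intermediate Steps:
O(l, q) = -4*l
m(c, s) = 32 (m(c, s) = -4*(-8) = 32)
1/m(-223, 9*(9 - 7)) = 1/32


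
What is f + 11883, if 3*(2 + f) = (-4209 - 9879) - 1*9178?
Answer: 12377/3 ≈ 4125.7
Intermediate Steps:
f = -23272/3 (f = -2 + ((-4209 - 9879) - 1*9178)/3 = -2 + (-14088 - 9178)/3 = -2 + (1/3)*(-23266) = -2 - 23266/3 = -23272/3 ≈ -7757.3)
f + 11883 = -23272/3 + 11883 = 12377/3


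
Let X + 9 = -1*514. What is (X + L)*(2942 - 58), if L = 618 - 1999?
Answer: -5491136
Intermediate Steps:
X = -523 (X = -9 - 1*514 = -9 - 514 = -523)
L = -1381
(X + L)*(2942 - 58) = (-523 - 1381)*(2942 - 58) = -1904*2884 = -5491136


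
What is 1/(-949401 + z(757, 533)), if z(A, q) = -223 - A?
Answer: -1/950381 ≈ -1.0522e-6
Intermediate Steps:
1/(-949401 + z(757, 533)) = 1/(-949401 + (-223 - 1*757)) = 1/(-949401 + (-223 - 757)) = 1/(-949401 - 980) = 1/(-950381) = -1/950381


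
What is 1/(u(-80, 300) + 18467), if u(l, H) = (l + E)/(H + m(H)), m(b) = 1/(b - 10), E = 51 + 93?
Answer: 87001/1606666027 ≈ 5.4150e-5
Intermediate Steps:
E = 144
m(b) = 1/(-10 + b)
u(l, H) = (144 + l)/(H + 1/(-10 + H)) (u(l, H) = (l + 144)/(H + 1/(-10 + H)) = (144 + l)/(H + 1/(-10 + H)))
1/(u(-80, 300) + 18467) = 1/((-10 + 300)*(144 - 80)/(1 + 300*(-10 + 300)) + 18467) = 1/(290*64/(1 + 300*290) + 18467) = 1/(290*64/(1 + 87000) + 18467) = 1/(290*64/87001 + 18467) = 1/((1/87001)*290*64 + 18467) = 1/(18560/87001 + 18467) = 1/(1606666027/87001) = 87001/1606666027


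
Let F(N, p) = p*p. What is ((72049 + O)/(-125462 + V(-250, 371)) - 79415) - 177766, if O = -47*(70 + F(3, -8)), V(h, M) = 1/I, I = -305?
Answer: -9841285310946/38265911 ≈ -2.5718e+5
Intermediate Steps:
F(N, p) = p²
V(h, M) = -1/305 (V(h, M) = 1/(-305) = -1/305)
O = -6298 (O = -47*(70 + (-8)²) = -47*(70 + 64) = -47*134 = -6298)
((72049 + O)/(-125462 + V(-250, 371)) - 79415) - 177766 = ((72049 - 6298)/(-125462 - 1/305) - 79415) - 177766 = (65751/(-38265911/305) - 79415) - 177766 = (65751*(-305/38265911) - 79415) - 177766 = (-20054055/38265911 - 79415) - 177766 = -3038907376120/38265911 - 177766 = -9841285310946/38265911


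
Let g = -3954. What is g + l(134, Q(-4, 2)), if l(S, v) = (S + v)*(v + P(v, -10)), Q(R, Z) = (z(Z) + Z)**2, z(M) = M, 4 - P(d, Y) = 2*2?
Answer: -1554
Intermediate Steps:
P(d, Y) = 0 (P(d, Y) = 4 - 2*2 = 4 - 1*4 = 4 - 4 = 0)
Q(R, Z) = 4*Z**2 (Q(R, Z) = (Z + Z)**2 = (2*Z)**2 = 4*Z**2)
l(S, v) = v*(S + v) (l(S, v) = (S + v)*(v + 0) = (S + v)*v = v*(S + v))
g + l(134, Q(-4, 2)) = -3954 + (4*2**2)*(134 + 4*2**2) = -3954 + (4*4)*(134 + 4*4) = -3954 + 16*(134 + 16) = -3954 + 16*150 = -3954 + 2400 = -1554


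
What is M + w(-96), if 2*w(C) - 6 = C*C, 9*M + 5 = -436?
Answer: 4562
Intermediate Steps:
M = -49 (M = -5/9 + (⅑)*(-436) = -5/9 - 436/9 = -49)
w(C) = 3 + C²/2 (w(C) = 3 + (C*C)/2 = 3 + C²/2)
M + w(-96) = -49 + (3 + (½)*(-96)²) = -49 + (3 + (½)*9216) = -49 + (3 + 4608) = -49 + 4611 = 4562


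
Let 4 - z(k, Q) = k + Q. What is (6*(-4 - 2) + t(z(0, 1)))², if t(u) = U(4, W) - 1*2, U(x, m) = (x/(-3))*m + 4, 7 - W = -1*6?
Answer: 23716/9 ≈ 2635.1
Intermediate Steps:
W = 13 (W = 7 - (-1)*6 = 7 - 1*(-6) = 7 + 6 = 13)
z(k, Q) = 4 - Q - k (z(k, Q) = 4 - (k + Q) = 4 - (Q + k) = 4 + (-Q - k) = 4 - Q - k)
U(x, m) = 4 - m*x/3 (U(x, m) = (x*(-⅓))*m + 4 = (-x/3)*m + 4 = -m*x/3 + 4 = 4 - m*x/3)
t(u) = -46/3 (t(u) = (4 - ⅓*13*4) - 1*2 = (4 - 52/3) - 2 = -40/3 - 2 = -46/3)
(6*(-4 - 2) + t(z(0, 1)))² = (6*(-4 - 2) - 46/3)² = (6*(-6) - 46/3)² = (-36 - 46/3)² = (-154/3)² = 23716/9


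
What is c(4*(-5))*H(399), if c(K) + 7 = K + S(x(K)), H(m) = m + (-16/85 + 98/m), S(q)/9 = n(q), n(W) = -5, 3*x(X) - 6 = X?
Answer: -46402392/1615 ≈ -28732.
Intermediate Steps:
x(X) = 2 + X/3
S(q) = -45 (S(q) = 9*(-5) = -45)
H(m) = -16/85 + m + 98/m (H(m) = m + (-16*1/85 + 98/m) = m + (-16/85 + 98/m) = -16/85 + m + 98/m)
c(K) = -52 + K (c(K) = -7 + (K - 45) = -7 + (-45 + K) = -52 + K)
c(4*(-5))*H(399) = (-52 + 4*(-5))*(-16/85 + 399 + 98/399) = (-52 - 20)*(-16/85 + 399 + 98*(1/399)) = -72*(-16/85 + 399 + 14/57) = -72*1933433/4845 = -46402392/1615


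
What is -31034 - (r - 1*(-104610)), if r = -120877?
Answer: -14767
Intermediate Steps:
-31034 - (r - 1*(-104610)) = -31034 - (-120877 - 1*(-104610)) = -31034 - (-120877 + 104610) = -31034 - 1*(-16267) = -31034 + 16267 = -14767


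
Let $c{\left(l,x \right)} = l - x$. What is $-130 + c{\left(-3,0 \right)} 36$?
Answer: $-238$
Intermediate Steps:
$-130 + c{\left(-3,0 \right)} 36 = -130 + \left(-3 - 0\right) 36 = -130 + \left(-3 + 0\right) 36 = -130 - 108 = -238$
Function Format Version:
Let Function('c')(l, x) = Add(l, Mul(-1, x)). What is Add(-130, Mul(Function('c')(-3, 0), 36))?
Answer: -238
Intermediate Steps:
Add(-130, Mul(Function('c')(-3, 0), 36)) = Add(-130, Mul(Add(-3, Mul(-1, 0)), 36)) = Add(-130, Mul(Add(-3, 0), 36)) = Add(-130, Mul(-3, 36)) = Add(-130, -108) = -238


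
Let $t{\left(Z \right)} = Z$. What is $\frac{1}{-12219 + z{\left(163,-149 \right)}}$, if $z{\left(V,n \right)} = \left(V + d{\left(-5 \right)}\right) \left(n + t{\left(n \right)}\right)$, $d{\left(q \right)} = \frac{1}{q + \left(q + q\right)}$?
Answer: $- \frac{15}{911597} \approx -1.6455 \cdot 10^{-5}$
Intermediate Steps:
$d{\left(q \right)} = \frac{1}{3 q}$ ($d{\left(q \right)} = \frac{1}{q + 2 q} = \frac{1}{3 q}$)
$z{\left(V,n \right)} = 2 n \left(- \frac{1}{15} + V\right)$ ($z{\left(V,n \right)} = \left(V + \frac{1}{3 \left(-5\right)}\right) \left(n + n\right) = \left(V + \frac{1}{3} \left(- \frac{1}{5}\right)\right) 2 n = \left(V - \frac{1}{15}\right) 2 n = \left(- \frac{1}{15} + V\right) 2 n = 2 n \left(- \frac{1}{15} + V\right)$)
$\frac{1}{-12219 + z{\left(163,-149 \right)}} = \frac{1}{-12219 + \frac{2}{15} \left(-149\right) \left(-1 + 15 \cdot 163\right)} = \frac{1}{-12219 + \frac{2}{15} \left(-149\right) \left(-1 + 2445\right)} = \frac{1}{-12219 + \frac{2}{15} \left(-149\right) 2444} = \frac{1}{-12219 - \frac{728312}{15}} = \frac{1}{- \frac{911597}{15}} = - \frac{15}{911597}$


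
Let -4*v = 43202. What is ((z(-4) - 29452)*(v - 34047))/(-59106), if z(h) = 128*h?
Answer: -223968415/9851 ≈ -22736.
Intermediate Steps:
v = -21601/2 (v = -¼*43202 = -21601/2 ≈ -10801.)
((z(-4) - 29452)*(v - 34047))/(-59106) = ((128*(-4) - 29452)*(-21601/2 - 34047))/(-59106) = ((-512 - 29452)*(-89695/2))*(-1/59106) = -29964*(-89695/2)*(-1/59106) = 1343810490*(-1/59106) = -223968415/9851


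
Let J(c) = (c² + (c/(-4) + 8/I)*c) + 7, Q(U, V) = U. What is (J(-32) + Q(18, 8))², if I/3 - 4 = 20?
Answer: 50481025/81 ≈ 6.2322e+5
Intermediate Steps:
I = 72 (I = 12 + 3*20 = 12 + 60 = 72)
J(c) = 7 + c² + c*(⅑ - c/4) (J(c) = (c² + (c/(-4) + 8/72)*c) + 7 = (c² + (c*(-¼) + 8*(1/72))*c) + 7 = (c² + (-c/4 + ⅑)*c) + 7 = (c² + (⅑ - c/4)*c) + 7 = (c² + c*(⅑ - c/4)) + 7 = 7 + c² + c*(⅑ - c/4))
(J(-32) + Q(18, 8))² = ((7 + (⅑)*(-32) + (¾)*(-32)²) + 18)² = ((7 - 32/9 + (¾)*1024) + 18)² = ((7 - 32/9 + 768) + 18)² = (6943/9 + 18)² = (7105/9)² = 50481025/81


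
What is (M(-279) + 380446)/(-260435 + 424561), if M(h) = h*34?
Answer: 185480/82063 ≈ 2.2602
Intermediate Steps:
M(h) = 34*h
(M(-279) + 380446)/(-260435 + 424561) = (34*(-279) + 380446)/(-260435 + 424561) = (-9486 + 380446)/164126 = 370960*(1/164126) = 185480/82063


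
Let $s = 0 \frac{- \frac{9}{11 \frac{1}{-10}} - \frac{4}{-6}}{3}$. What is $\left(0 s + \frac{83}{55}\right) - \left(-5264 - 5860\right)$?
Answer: $\frac{611903}{55} \approx 11126.0$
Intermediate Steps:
$s = 0$ ($s = 0 \left(- \frac{9}{11 \left(- \frac{1}{10}\right)} - - \frac{2}{3}\right) \frac{1}{3} = 0 \left(- \frac{9}{- \frac{11}{10}} + \frac{2}{3}\right) \frac{1}{3} = 0 \left(\left(-9\right) \left(- \frac{10}{11}\right) + \frac{2}{3}\right) \frac{1}{3} = 0 \left(\frac{90}{11} + \frac{2}{3}\right) \frac{1}{3} = 0 \cdot \frac{292}{33} \cdot \frac{1}{3} = 0 \cdot \frac{292}{99} = 0$)
$\left(0 s + \frac{83}{55}\right) - \left(-5264 - 5860\right) = \left(0 \cdot 0 + \frac{83}{55}\right) - \left(-5264 - 5860\right) = \left(0 + 83 \cdot \frac{1}{55}\right) - -11124 = \left(0 + \frac{83}{55}\right) + 11124 = \frac{83}{55} + 11124 = \frac{611903}{55}$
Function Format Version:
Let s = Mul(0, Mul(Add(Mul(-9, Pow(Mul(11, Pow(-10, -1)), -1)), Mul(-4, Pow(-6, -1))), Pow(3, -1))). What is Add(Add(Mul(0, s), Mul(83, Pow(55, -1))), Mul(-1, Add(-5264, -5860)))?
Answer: Rational(611903, 55) ≈ 11126.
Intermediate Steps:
s = 0 (s = Mul(0, Mul(Add(Mul(-9, Pow(Mul(11, Rational(-1, 10)), -1)), Mul(-4, Rational(-1, 6))), Rational(1, 3))) = Mul(0, Mul(Add(Mul(-9, Pow(Rational(-11, 10), -1)), Rational(2, 3)), Rational(1, 3))) = Mul(0, Mul(Add(Mul(-9, Rational(-10, 11)), Rational(2, 3)), Rational(1, 3))) = Mul(0, Mul(Add(Rational(90, 11), Rational(2, 3)), Rational(1, 3))) = Mul(0, Mul(Rational(292, 33), Rational(1, 3))) = Mul(0, Rational(292, 99)) = 0)
Add(Add(Mul(0, s), Mul(83, Pow(55, -1))), Mul(-1, Add(-5264, -5860))) = Add(Add(Mul(0, 0), Mul(83, Pow(55, -1))), Mul(-1, Add(-5264, -5860))) = Add(Add(0, Mul(83, Rational(1, 55))), Mul(-1, -11124)) = Add(Add(0, Rational(83, 55)), 11124) = Add(Rational(83, 55), 11124) = Rational(611903, 55)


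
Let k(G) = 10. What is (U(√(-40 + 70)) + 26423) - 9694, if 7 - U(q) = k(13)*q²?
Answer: 16436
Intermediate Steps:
U(q) = 7 - 10*q²
(U(√(-40 + 70)) + 26423) - 9694 = ((7 - 10*(√(-40 + 70))²) + 26423) - 9694 = ((7 - 10*(√30)²) + 26423) - 9694 = ((7 - 10*30) + 26423) - 9694 = ((7 - 300) + 26423) - 9694 = (-293 + 26423) - 9694 = 26130 - 9694 = 16436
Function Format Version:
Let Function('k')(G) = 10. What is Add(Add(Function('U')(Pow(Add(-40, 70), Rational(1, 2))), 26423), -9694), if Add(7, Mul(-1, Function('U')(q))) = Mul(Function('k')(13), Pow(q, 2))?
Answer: 16436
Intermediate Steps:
Function('U')(q) = Add(7, Mul(-10, Pow(q, 2))) (Function('U')(q) = Add(7, Mul(-1, Mul(10, Pow(q, 2)))) = Add(7, Mul(-10, Pow(q, 2))))
Add(Add(Function('U')(Pow(Add(-40, 70), Rational(1, 2))), 26423), -9694) = Add(Add(Add(7, Mul(-10, Pow(Pow(Add(-40, 70), Rational(1, 2)), 2))), 26423), -9694) = Add(Add(Add(7, Mul(-10, Pow(Pow(30, Rational(1, 2)), 2))), 26423), -9694) = Add(Add(Add(7, Mul(-10, 30)), 26423), -9694) = Add(Add(Add(7, -300), 26423), -9694) = Add(Add(-293, 26423), -9694) = Add(26130, -9694) = 16436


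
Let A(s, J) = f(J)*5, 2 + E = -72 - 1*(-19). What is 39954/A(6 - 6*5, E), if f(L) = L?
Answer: -39954/275 ≈ -145.29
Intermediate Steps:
E = -55 (E = -2 + (-72 - 1*(-19)) = -2 + (-72 + 19) = -2 - 53 = -55)
A(s, J) = 5*J (A(s, J) = J*5 = 5*J)
39954/A(6 - 6*5, E) = 39954/((5*(-55))) = 39954/(-275) = 39954*(-1/275) = -39954/275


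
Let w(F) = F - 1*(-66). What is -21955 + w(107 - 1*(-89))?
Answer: -21693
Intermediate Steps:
w(F) = 66 + F (w(F) = F + 66 = 66 + F)
-21955 + w(107 - 1*(-89)) = -21955 + (66 + (107 - 1*(-89))) = -21955 + (66 + (107 + 89)) = -21955 + (66 + 196) = -21955 + 262 = -21693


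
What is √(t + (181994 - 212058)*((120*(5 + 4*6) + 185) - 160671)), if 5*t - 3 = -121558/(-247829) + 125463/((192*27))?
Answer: √37572687734825948762925915/89218440 ≈ 68704.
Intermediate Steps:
t = 11859254369/2141242560 (t = ⅗ + (-121558/(-247829) + 125463/((192*27)))/5 = ⅗ + (-121558*(-1/247829) + 125463/5184)/5 = ⅗ + (121558/247829 + 125463*(1/5184))/5 = ⅗ + (121558/247829 + 41821/1728)/5 = ⅗ + (⅕)*(10574508833/428248512) = ⅗ + 10574508833/2141242560 = 11859254369/2141242560 ≈ 5.5385)
√(t + (181994 - 212058)*((120*(5 + 4*6) + 185) - 160671)) = √(11859254369/2141242560 + (181994 - 212058)*((120*(5 + 4*6) + 185) - 160671)) = √(11859254369/2141242560 - 30064*((120*(5 + 24) + 185) - 160671)) = √(11859254369/2141242560 - 30064*((120*29 + 185) - 160671)) = √(11859254369/2141242560 - 30064*((3480 + 185) - 160671)) = √(11859254369/2141242560 - 30064*(3665 - 160671)) = √(11859254369/2141242560 - 30064*(-157006)) = √(11859254369/2141242560 + 4720228384) = √(10107153920600077409/2141242560) = √37572687734825948762925915/89218440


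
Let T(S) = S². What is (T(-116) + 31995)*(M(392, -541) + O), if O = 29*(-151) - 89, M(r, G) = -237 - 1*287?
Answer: -226891392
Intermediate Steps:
M(r, G) = -524 (M(r, G) = -237 - 287 = -524)
O = -4468 (O = -4379 - 89 = -4468)
(T(-116) + 31995)*(M(392, -541) + O) = ((-116)² + 31995)*(-524 - 4468) = (13456 + 31995)*(-4992) = 45451*(-4992) = -226891392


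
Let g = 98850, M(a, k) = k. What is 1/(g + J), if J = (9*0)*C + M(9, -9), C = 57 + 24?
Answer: 1/98841 ≈ 1.0117e-5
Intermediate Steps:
C = 81
J = -9 (J = (9*0)*81 - 9 = 0*81 - 9 = 0 - 9 = -9)
1/(g + J) = 1/(98850 - 9) = 1/98841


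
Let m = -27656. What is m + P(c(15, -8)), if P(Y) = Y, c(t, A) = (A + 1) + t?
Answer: -27648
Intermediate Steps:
c(t, A) = 1 + A + t (c(t, A) = (1 + A) + t = 1 + A + t)
m + P(c(15, -8)) = -27656 + (1 - 8 + 15) = -27656 + 8 = -27648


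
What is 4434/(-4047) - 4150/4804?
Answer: -6349331/3240298 ≈ -1.9595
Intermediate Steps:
4434/(-4047) - 4150/4804 = 4434*(-1/4047) - 4150*1/4804 = -1478/1349 - 2075/2402 = -6349331/3240298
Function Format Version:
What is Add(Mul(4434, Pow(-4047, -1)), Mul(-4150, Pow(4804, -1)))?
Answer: Rational(-6349331, 3240298) ≈ -1.9595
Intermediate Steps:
Add(Mul(4434, Pow(-4047, -1)), Mul(-4150, Pow(4804, -1))) = Add(Mul(4434, Rational(-1, 4047)), Mul(-4150, Rational(1, 4804))) = Add(Rational(-1478, 1349), Rational(-2075, 2402)) = Rational(-6349331, 3240298)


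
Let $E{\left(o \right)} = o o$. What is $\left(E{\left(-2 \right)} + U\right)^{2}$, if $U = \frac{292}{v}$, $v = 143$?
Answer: $\frac{746496}{20449} \approx 36.505$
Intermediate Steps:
$E{\left(o \right)} = o^{2}$
$U = \frac{292}{143} \approx 2.042$
$\left(E{\left(-2 \right)} + U\right)^{2} = \left(\left(-2\right)^{2} + \frac{292}{143}\right)^{2} = \left(4 + \frac{292}{143}\right)^{2} = \left(\frac{864}{143}\right)^{2} = \frac{746496}{20449}$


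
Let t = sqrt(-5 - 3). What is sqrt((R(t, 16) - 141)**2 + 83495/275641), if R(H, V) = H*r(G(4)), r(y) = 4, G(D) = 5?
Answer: 2*sqrt(375203918981922 - 42851569936884*I*sqrt(2))/275641 ≈ 141.0 - 11.314*I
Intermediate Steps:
t = 2*I*sqrt(2) (t = sqrt(-8) = 2*I*sqrt(2) ≈ 2.8284*I)
R(H, V) = 4*H (R(H, V) = H*4 = 4*H)
sqrt((R(t, 16) - 141)**2 + 83495/275641) = sqrt((4*(2*I*sqrt(2)) - 141)**2 + 83495/275641) = sqrt((8*I*sqrt(2) - 141)**2 + 83495*(1/275641)) = sqrt((-141 + 8*I*sqrt(2))**2 + 83495/275641) = sqrt(83495/275641 + (-141 + 8*I*sqrt(2))**2)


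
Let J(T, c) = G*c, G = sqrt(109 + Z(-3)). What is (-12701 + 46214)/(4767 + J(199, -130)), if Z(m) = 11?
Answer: 53252157/6898763 + 2904460*sqrt(30)/6898763 ≈ 10.025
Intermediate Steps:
G = 2*sqrt(30) (G = sqrt(109 + 11) = sqrt(120) = 2*sqrt(30) ≈ 10.954)
J(T, c) = 2*c*sqrt(30) (J(T, c) = (2*sqrt(30))*c = 2*c*sqrt(30))
(-12701 + 46214)/(4767 + J(199, -130)) = (-12701 + 46214)/(4767 + 2*(-130)*sqrt(30)) = 33513/(4767 - 260*sqrt(30))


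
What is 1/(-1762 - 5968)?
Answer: -1/7730 ≈ -0.00012937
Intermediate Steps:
1/(-1762 - 5968) = 1/(-7730) = -1/7730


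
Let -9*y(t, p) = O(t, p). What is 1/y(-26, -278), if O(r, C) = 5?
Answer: -9/5 ≈ -1.8000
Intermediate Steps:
y(t, p) = -5/9 (y(t, p) = -⅑*5 = -5/9)
1/y(-26, -278) = 1/(-5/9) = -9/5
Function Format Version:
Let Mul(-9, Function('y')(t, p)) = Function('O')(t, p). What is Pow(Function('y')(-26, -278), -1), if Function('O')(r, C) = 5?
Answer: Rational(-9, 5) ≈ -1.8000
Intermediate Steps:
Function('y')(t, p) = Rational(-5, 9) (Function('y')(t, p) = Mul(Rational(-1, 9), 5) = Rational(-5, 9))
Pow(Function('y')(-26, -278), -1) = Pow(Rational(-5, 9), -1) = Rational(-9, 5)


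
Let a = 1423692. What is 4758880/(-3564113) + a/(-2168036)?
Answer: -78528685331/39424108633 ≈ -1.9919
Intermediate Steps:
4758880/(-3564113) + a/(-2168036) = 4758880/(-3564113) + 1423692/(-2168036) = 4758880*(-1/3564113) + 1423692*(-1/2168036) = -97120/72737 - 355923/542009 = -78528685331/39424108633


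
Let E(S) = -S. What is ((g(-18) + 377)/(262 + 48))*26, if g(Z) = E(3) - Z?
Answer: 5096/155 ≈ 32.877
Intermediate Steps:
g(Z) = -3 - Z (g(Z) = -1*3 - Z = -3 - Z)
((g(-18) + 377)/(262 + 48))*26 = (((-3 - 1*(-18)) + 377)/(262 + 48))*26 = (((-3 + 18) + 377)/310)*26 = ((15 + 377)*(1/310))*26 = (392*(1/310))*26 = (196/155)*26 = 5096/155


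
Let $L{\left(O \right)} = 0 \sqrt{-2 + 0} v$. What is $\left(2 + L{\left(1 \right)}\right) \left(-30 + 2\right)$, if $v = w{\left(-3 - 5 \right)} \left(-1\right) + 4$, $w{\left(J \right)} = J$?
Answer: $-56$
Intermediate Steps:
$v = 12$ ($v = \left(-3 - 5\right) \left(-1\right) + 4 = \left(-8\right) \left(-1\right) + 4 = 8 + 4 = 12$)
$L{\left(O \right)} = 0$ ($L{\left(O \right)} = 0 \sqrt{-2 + 0} \cdot 12 = 0 \sqrt{-2} \cdot 12 = 0 i \sqrt{2} \cdot 12 = 0 \cdot 12 = 0$)
$\left(2 + L{\left(1 \right)}\right) \left(-30 + 2\right) = \left(2 + 0\right) \left(-30 + 2\right) = 2 \left(-28\right) = -56$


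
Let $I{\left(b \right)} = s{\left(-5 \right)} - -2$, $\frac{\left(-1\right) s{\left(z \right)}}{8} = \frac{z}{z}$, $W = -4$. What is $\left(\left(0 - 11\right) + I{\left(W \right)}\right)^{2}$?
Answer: $289$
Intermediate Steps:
$s{\left(z \right)} = -8$ ($s{\left(z \right)} = - 8 \frac{z}{z} = \left(-8\right) 1 = -8$)
$I{\left(b \right)} = -6$ ($I{\left(b \right)} = -8 - -2 = -8 + 2 = -6$)
$\left(\left(0 - 11\right) + I{\left(W \right)}\right)^{2} = \left(\left(0 - 11\right) - 6\right)^{2} = \left(-11 - 6\right)^{2} = \left(-17\right)^{2} = 289$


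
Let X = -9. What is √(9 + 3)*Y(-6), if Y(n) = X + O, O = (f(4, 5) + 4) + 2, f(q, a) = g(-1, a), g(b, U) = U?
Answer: 4*√3 ≈ 6.9282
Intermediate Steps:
f(q, a) = a
O = 11 (O = (5 + 4) + 2 = 9 + 2 = 11)
Y(n) = 2 (Y(n) = -9 + 11 = 2)
√(9 + 3)*Y(-6) = √(9 + 3)*2 = √12*2 = (2*√3)*2 = 4*√3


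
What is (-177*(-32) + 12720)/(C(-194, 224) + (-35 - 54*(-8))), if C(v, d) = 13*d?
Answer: 6128/1103 ≈ 5.5558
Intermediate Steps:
(-177*(-32) + 12720)/(C(-194, 224) + (-35 - 54*(-8))) = (-177*(-32) + 12720)/(13*224 + (-35 - 54*(-8))) = (5664 + 12720)/(2912 + (-35 + 432)) = 18384/(2912 + 397) = 18384/3309 = 18384*(1/3309) = 6128/1103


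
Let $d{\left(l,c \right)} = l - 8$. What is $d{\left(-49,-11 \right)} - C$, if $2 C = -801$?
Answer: $\frac{687}{2} \approx 343.5$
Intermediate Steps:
$C = - \frac{801}{2}$ ($C = \frac{1}{2} \left(-801\right) = - \frac{801}{2} \approx -400.5$)
$d{\left(l,c \right)} = -8 + l$ ($d{\left(l,c \right)} = l - 8 = -8 + l$)
$d{\left(-49,-11 \right)} - C = \left(-8 - 49\right) - - \frac{801}{2} = -57 + \frac{801}{2} = \frac{687}{2}$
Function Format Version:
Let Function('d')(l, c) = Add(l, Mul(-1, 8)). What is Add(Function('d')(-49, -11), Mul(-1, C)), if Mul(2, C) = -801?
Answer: Rational(687, 2) ≈ 343.50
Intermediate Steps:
C = Rational(-801, 2) (C = Mul(Rational(1, 2), -801) = Rational(-801, 2) ≈ -400.50)
Function('d')(l, c) = Add(-8, l) (Function('d')(l, c) = Add(l, -8) = Add(-8, l))
Add(Function('d')(-49, -11), Mul(-1, C)) = Add(Add(-8, -49), Mul(-1, Rational(-801, 2))) = Add(-57, Rational(801, 2)) = Rational(687, 2)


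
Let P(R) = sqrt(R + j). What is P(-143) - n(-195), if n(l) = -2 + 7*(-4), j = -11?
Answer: 30 + I*sqrt(154) ≈ 30.0 + 12.41*I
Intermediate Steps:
n(l) = -30 (n(l) = -2 - 28 = -30)
P(R) = sqrt(-11 + R) (P(R) = sqrt(R - 11) = sqrt(-11 + R))
P(-143) - n(-195) = sqrt(-11 - 143) - 1*(-30) = sqrt(-154) + 30 = I*sqrt(154) + 30 = 30 + I*sqrt(154)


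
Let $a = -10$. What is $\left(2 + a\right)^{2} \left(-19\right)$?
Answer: $-1216$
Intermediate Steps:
$\left(2 + a\right)^{2} \left(-19\right) = \left(2 - 10\right)^{2} \left(-19\right) = \left(-8\right)^{2} \left(-19\right) = 64 \left(-19\right) = -1216$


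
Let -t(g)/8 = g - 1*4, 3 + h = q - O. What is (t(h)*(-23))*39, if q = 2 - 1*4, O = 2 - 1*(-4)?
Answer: -107640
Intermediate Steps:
O = 6 (O = 2 + 4 = 6)
q = -2 (q = 2 - 4 = -2)
h = -11 (h = -3 + (-2 - 1*6) = -3 + (-2 - 6) = -3 - 8 = -11)
t(g) = 32 - 8*g (t(g) = -8*(g - 1*4) = -8*(g - 4) = -8*(-4 + g) = 32 - 8*g)
(t(h)*(-23))*39 = ((32 - 8*(-11))*(-23))*39 = ((32 + 88)*(-23))*39 = (120*(-23))*39 = -2760*39 = -107640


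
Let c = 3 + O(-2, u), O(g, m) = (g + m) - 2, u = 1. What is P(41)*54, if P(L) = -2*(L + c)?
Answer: -4428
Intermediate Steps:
O(g, m) = -2 + g + m
c = 0 (c = 3 + (-2 - 2 + 1) = 3 - 3 = 0)
P(L) = -2*L (P(L) = -2*(L + 0) = -2*L)
P(41)*54 = -2*41*54 = -82*54 = -4428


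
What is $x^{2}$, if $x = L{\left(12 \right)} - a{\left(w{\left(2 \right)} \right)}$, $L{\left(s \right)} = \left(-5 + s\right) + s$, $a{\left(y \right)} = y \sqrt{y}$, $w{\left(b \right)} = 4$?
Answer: $121$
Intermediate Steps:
$a{\left(y \right)} = y^{\frac{3}{2}}$
$L{\left(s \right)} = -5 + 2 s$
$x = 11$ ($x = \left(-5 + 2 \cdot 12\right) - 4^{\frac{3}{2}} = \left(-5 + 24\right) - 8 = 19 - 8 = 11$)
$x^{2} = 11^{2} = 121$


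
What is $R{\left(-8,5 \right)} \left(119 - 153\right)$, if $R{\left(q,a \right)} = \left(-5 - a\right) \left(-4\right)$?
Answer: $-1360$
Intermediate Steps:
$R{\left(q,a \right)} = 20 + 4 a$
$R{\left(-8,5 \right)} \left(119 - 153\right) = \left(20 + 4 \cdot 5\right) \left(119 - 153\right) = \left(20 + 20\right) \left(-34\right) = 40 \left(-34\right) = -1360$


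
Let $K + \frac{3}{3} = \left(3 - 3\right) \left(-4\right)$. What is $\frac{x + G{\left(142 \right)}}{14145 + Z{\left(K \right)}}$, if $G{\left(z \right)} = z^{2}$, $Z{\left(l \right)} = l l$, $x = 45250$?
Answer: $\frac{32707}{7073} \approx 4.6242$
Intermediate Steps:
$K = -1$ ($K = -1 + \left(3 - 3\right) \left(-4\right) = -1 + 0 \left(-4\right) = -1 + 0 = -1$)
$Z{\left(l \right)} = l^{2}$
$\frac{x + G{\left(142 \right)}}{14145 + Z{\left(K \right)}} = \frac{45250 + 142^{2}}{14145 + \left(-1\right)^{2}} = \frac{45250 + 20164}{14145 + 1} = \frac{65414}{14146} = 65414 \cdot \frac{1}{14146} = \frac{32707}{7073}$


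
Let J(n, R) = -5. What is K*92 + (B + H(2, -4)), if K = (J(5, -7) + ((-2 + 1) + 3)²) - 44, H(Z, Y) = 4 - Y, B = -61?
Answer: -4193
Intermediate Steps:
K = -45 (K = (-5 + ((-2 + 1) + 3)²) - 44 = (-5 + (-1 + 3)²) - 44 = (-5 + 2²) - 44 = (-5 + 4) - 44 = -1 - 44 = -45)
K*92 + (B + H(2, -4)) = -45*92 + (-61 + (4 - 1*(-4))) = -4140 + (-61 + (4 + 4)) = -4140 + (-61 + 8) = -4140 - 53 = -4193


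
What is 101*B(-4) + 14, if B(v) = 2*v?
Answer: -794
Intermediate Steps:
101*B(-4) + 14 = 101*(2*(-4)) + 14 = 101*(-8) + 14 = -808 + 14 = -794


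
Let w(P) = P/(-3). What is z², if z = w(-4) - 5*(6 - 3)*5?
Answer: 48841/9 ≈ 5426.8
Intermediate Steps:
w(P) = -P/3 (w(P) = P*(-⅓) = -P/3)
z = -221/3 (z = -⅓*(-4) - 5*(6 - 3)*5 = 4/3 - 15*5 = 4/3 - 5*15 = 4/3 - 75 = -221/3 ≈ -73.667)
z² = (-221/3)² = 48841/9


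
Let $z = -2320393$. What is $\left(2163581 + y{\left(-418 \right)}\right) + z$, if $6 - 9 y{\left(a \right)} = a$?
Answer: $- \frac{1410884}{9} \approx -1.5677 \cdot 10^{5}$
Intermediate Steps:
$y{\left(a \right)} = \frac{2}{3} - \frac{a}{9}$
$\left(2163581 + y{\left(-418 \right)}\right) + z = \left(2163581 + \left(\frac{2}{3} - - \frac{418}{9}\right)\right) - 2320393 = \left(2163581 + \left(\frac{2}{3} + \frac{418}{9}\right)\right) - 2320393 = \left(2163581 + \frac{424}{9}\right) - 2320393 = \frac{19472653}{9} - 2320393 = - \frac{1410884}{9}$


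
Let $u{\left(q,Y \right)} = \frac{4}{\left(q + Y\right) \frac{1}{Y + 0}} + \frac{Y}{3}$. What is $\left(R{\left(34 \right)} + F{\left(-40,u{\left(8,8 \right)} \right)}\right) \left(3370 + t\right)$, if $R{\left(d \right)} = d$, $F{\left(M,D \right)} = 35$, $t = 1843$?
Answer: $359697$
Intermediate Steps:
$u{\left(q,Y \right)} = \frac{Y}{3} + \frac{4 Y}{Y + q}$ ($u{\left(q,Y \right)} = \frac{4}{\left(Y + q\right) \frac{1}{Y}} + Y \frac{1}{3} = \frac{4}{\frac{1}{Y} \left(Y + q\right)} + \frac{Y}{3} = 4 \frac{Y}{Y + q} + \frac{Y}{3} = \frac{4 Y}{Y + q} + \frac{Y}{3} = \frac{Y}{3} + \frac{4 Y}{Y + q}$)
$\left(R{\left(34 \right)} + F{\left(-40,u{\left(8,8 \right)} \right)}\right) \left(3370 + t\right) = \left(34 + 35\right) \left(3370 + 1843\right) = 69 \cdot 5213 = 359697$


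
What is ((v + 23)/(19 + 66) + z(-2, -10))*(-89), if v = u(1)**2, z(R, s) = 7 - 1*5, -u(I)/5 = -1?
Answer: -19402/85 ≈ -228.26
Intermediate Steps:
u(I) = 5 (u(I) = -5*(-1) = 5)
z(R, s) = 2 (z(R, s) = 7 - 5 = 2)
v = 25 (v = 5**2 = 25)
((v + 23)/(19 + 66) + z(-2, -10))*(-89) = ((25 + 23)/(19 + 66) + 2)*(-89) = (48/85 + 2)*(-89) = (218/85)*(-89) = -19402/85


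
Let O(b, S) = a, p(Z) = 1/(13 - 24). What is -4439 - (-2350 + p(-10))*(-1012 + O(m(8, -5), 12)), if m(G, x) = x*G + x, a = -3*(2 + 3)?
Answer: -26597806/11 ≈ -2.4180e+6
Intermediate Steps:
p(Z) = -1/11 (p(Z) = 1/(-11) = -1/11)
a = -15 (a = -3*5 = -15)
m(G, x) = x + G*x (m(G, x) = G*x + x = x + G*x)
O(b, S) = -15
-4439 - (-2350 + p(-10))*(-1012 + O(m(8, -5), 12)) = -4439 - (-2350 - 1/11)*(-1012 - 15) = -4439 - (-25851)*(-1027)/11 = -4439 - 1*26548977/11 = -4439 - 26548977/11 = -26597806/11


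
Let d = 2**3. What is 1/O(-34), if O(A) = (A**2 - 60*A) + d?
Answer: 1/3204 ≈ 0.00031211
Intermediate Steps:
d = 8
O(A) = 8 + A**2 - 60*A (O(A) = (A**2 - 60*A) + 8 = 8 + A**2 - 60*A)
1/O(-34) = 1/(8 + (-34)**2 - 60*(-34)) = 1/(8 + 1156 + 2040) = 1/3204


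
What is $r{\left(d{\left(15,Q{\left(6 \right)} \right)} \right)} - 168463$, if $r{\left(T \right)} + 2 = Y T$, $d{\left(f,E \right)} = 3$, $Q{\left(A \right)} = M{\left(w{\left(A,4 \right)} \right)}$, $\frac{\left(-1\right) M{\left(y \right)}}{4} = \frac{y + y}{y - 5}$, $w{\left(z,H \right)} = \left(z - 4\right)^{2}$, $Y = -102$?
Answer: $-168771$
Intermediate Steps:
$w{\left(z,H \right)} = \left(-4 + z\right)^{2}$
$M{\left(y \right)} = - \frac{8 y}{-5 + y}$ ($M{\left(y \right)} = - 4 \frac{y + y}{y - 5} = - 4 \frac{2 y}{-5 + y} = - \frac{8 y}{-5 + y}$)
$Q{\left(A \right)} = - \frac{8 \left(-4 + A\right)^{2}}{-5 + \left(-4 + A\right)^{2}}$
$r{\left(T \right)} = -2 - 102 T$
$r{\left(d{\left(15,Q{\left(6 \right)} \right)} \right)} - 168463 = \left(-2 - 306\right) - 168463 = -308 - 168463 = -168771$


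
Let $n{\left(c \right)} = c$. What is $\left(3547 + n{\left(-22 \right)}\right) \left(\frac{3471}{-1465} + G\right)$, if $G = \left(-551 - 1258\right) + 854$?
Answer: $- \frac{988794930}{293} \approx -3.3747 \cdot 10^{6}$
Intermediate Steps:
$G = -955$ ($G = -1809 + 854 = -955$)
$\left(3547 + n{\left(-22 \right)}\right) \left(\frac{3471}{-1465} + G\right) = \left(3547 - 22\right) \left(\frac{3471}{-1465} - 955\right) = 3525 \left(3471 \left(- \frac{1}{1465}\right) - 955\right) = 3525 \left(- \frac{3471}{1465} - 955\right) = 3525 \left(- \frac{1402546}{1465}\right) = - \frac{988794930}{293}$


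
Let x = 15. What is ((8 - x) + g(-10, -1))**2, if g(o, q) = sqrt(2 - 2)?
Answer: 49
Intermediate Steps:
g(o, q) = 0 (g(o, q) = sqrt(0) = 0)
((8 - x) + g(-10, -1))**2 = ((8 - 1*15) + 0)**2 = ((8 - 15) + 0)**2 = (-7 + 0)**2 = (-7)**2 = 49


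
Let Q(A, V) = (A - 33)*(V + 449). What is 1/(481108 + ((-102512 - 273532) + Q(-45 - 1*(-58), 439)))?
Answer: 1/87304 ≈ 1.1454e-5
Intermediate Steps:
Q(A, V) = (-33 + A)*(449 + V)
1/(481108 + ((-102512 - 273532) + Q(-45 - 1*(-58), 439))) = 1/(481108 + ((-102512 - 273532) + (-14817 - 33*439 + 449*(-45 - 1*(-58)) + (-45 - 1*(-58))*439))) = 1/(481108 + (-376044 + (-14817 - 14487 + 449*(-45 + 58) + (-45 + 58)*439))) = 1/(481108 + (-376044 + (-14817 - 14487 + 449*13 + 13*439))) = 1/(481108 + (-376044 + (-14817 - 14487 + 5837 + 5707))) = 1/(481108 + (-376044 - 17760)) = 1/(481108 - 393804) = 1/87304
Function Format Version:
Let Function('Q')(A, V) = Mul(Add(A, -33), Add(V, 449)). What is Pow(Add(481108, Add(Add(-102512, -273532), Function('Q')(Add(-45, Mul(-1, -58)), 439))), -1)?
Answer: Rational(1, 87304) ≈ 1.1454e-5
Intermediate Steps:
Function('Q')(A, V) = Mul(Add(-33, A), Add(449, V))
Pow(Add(481108, Add(Add(-102512, -273532), Function('Q')(Add(-45, Mul(-1, -58)), 439))), -1) = Pow(Add(481108, Add(Add(-102512, -273532), Add(-14817, Mul(-33, 439), Mul(449, Add(-45, Mul(-1, -58))), Mul(Add(-45, Mul(-1, -58)), 439)))), -1) = Pow(Add(481108, Add(-376044, Add(-14817, -14487, Mul(449, Add(-45, 58)), Mul(Add(-45, 58), 439)))), -1) = Pow(Add(481108, Add(-376044, Add(-14817, -14487, Mul(449, 13), Mul(13, 439)))), -1) = Pow(Add(481108, Add(-376044, Add(-14817, -14487, 5837, 5707))), -1) = Pow(Add(481108, Add(-376044, -17760)), -1) = Pow(Add(481108, -393804), -1) = Pow(87304, -1) = Rational(1, 87304)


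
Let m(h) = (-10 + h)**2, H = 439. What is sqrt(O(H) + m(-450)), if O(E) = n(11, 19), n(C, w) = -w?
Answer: 3*sqrt(23509) ≈ 459.98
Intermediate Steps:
O(E) = -19 (O(E) = -1*19 = -19)
sqrt(O(H) + m(-450)) = sqrt(-19 + (-10 - 450)**2) = sqrt(-19 + (-460)**2) = sqrt(-19 + 211600) = sqrt(211581) = 3*sqrt(23509)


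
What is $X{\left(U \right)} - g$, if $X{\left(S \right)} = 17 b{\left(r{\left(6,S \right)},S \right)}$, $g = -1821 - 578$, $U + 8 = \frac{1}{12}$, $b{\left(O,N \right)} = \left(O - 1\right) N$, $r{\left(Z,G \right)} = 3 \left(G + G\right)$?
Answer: $\frac{214231}{24} \approx 8926.3$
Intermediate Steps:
$r{\left(Z,G \right)} = 6 G$ ($r{\left(Z,G \right)} = 3 \cdot 2 G = 6 G$)
$b{\left(O,N \right)} = N \left(-1 + O\right)$ ($b{\left(O,N \right)} = \left(-1 + O\right) N = N \left(-1 + O\right)$)
$U = - \frac{95}{12}$ ($U = -8 + \frac{1}{12} = - \frac{95}{12} \approx -7.9167$)
$g = -2399$ ($g = -1821 - 578 = -2399$)
$X{\left(S \right)} = 17 S \left(-1 + 6 S\right)$
$X{\left(U \right)} - g = 17 \left(- \frac{95}{12}\right) \left(-1 + 6 \left(- \frac{95}{12}\right)\right) - -2399 = 17 \left(- \frac{95}{12}\right) \left(-1 - \frac{95}{2}\right) + 2399 = 17 \left(- \frac{95}{12}\right) \left(- \frac{97}{2}\right) + 2399 = \frac{156655}{24} + 2399 = \frac{214231}{24}$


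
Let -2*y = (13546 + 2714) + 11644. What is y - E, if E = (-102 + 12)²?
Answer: -22052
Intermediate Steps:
E = 8100 (E = (-90)² = 8100)
y = -13952 (y = -((13546 + 2714) + 11644)/2 = -(16260 + 11644)/2 = -½*27904 = -13952)
y - E = -13952 - 1*8100 = -13952 - 8100 = -22052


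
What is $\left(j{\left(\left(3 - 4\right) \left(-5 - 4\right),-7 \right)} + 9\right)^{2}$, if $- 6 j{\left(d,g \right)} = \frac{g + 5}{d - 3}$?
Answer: $\frac{26569}{324} \approx 82.003$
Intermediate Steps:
$j{\left(d,g \right)} = - \frac{5 + g}{6 \left(-3 + d\right)}$ ($j{\left(d,g \right)} = - \frac{\left(g + 5\right) \frac{1}{d - 3}}{6} = - \frac{\left(5 + g\right) \frac{1}{-3 + d}}{6} = - \frac{\frac{1}{-3 + d} \left(5 + g\right)}{6} = - \frac{5 + g}{6 \left(-3 + d\right)}$)
$\left(j{\left(\left(3 - 4\right) \left(-5 - 4\right),-7 \right)} + 9\right)^{2} = \left(\frac{-5 - -7}{6 \left(-3 + \left(3 - 4\right) \left(-5 - 4\right)\right)} + 9\right)^{2} = \left(\frac{-5 + 7}{6 \left(-3 - -9\right)} + 9\right)^{2} = \left(\frac{1}{6} \frac{1}{-3 + 9} \cdot 2 + 9\right)^{2} = \left(\frac{1}{6} \cdot \frac{1}{6} \cdot 2 + 9\right)^{2} = \left(\frac{1}{18} + 9\right)^{2} = \left(\frac{163}{18}\right)^{2} = \frac{26569}{324}$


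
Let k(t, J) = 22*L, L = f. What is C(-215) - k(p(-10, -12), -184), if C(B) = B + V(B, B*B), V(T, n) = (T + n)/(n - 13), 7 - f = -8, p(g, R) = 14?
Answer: -12569765/23106 ≈ -544.00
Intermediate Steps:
f = 15 (f = 7 - 1*(-8) = 7 + 8 = 15)
L = 15
V(T, n) = (T + n)/(-13 + n)
C(B) = B + (B + B²)/(-13 + B²) (C(B) = B + (B + B*B)/(-13 + B*B) = B + (B + B²)/(-13 + B²))
k(t, J) = 330 (k(t, J) = 22*15 = 330)
C(-215) - k(p(-10, -12), -184) = -215*(-12 - 215 + (-215)²)/(-13 + (-215)²) - 1*330 = -215*(-12 - 215 + 46225)/(-13 + 46225) - 330 = -215*45998/46212 - 330 = -215*1/46212*45998 - 330 = -4944785/23106 - 330 = -12569765/23106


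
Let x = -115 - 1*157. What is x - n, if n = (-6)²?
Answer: -308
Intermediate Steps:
n = 36
x = -272 (x = -115 - 157 = -272)
x - n = -272 - 1*36 = -272 - 36 = -308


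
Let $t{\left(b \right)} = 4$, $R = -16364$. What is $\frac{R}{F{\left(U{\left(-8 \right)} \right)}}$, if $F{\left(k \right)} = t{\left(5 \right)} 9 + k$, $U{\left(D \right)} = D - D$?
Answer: $- \frac{4091}{9} \approx -454.56$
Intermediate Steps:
$U{\left(D \right)} = 0$
$F{\left(k \right)} = 36 + k$ ($F{\left(k \right)} = 4 \cdot 9 + k = 36 + k$)
$\frac{R}{F{\left(U{\left(-8 \right)} \right)}} = - \frac{16364}{36 + 0} = - \frac{16364}{36} = \left(-16364\right) \frac{1}{36} = - \frac{4091}{9}$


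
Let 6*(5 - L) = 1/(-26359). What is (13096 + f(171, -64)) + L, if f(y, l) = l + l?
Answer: 2051731843/158154 ≈ 12973.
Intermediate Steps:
f(y, l) = 2*l
L = 790771/158154 (L = 5 - 1/6/(-26359) = 5 - 1/6*(-1/26359) = 5 + 1/158154 = 790771/158154 ≈ 5.0000)
(13096 + f(171, -64)) + L = (13096 + 2*(-64)) + 790771/158154 = (13096 - 128) + 790771/158154 = 12968 + 790771/158154 = 2051731843/158154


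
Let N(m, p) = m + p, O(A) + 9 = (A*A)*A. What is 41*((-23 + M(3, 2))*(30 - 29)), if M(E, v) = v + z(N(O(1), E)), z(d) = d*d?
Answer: 164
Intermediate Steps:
O(A) = -9 + A³ (O(A) = -9 + (A*A)*A = -9 + A²*A = -9 + A³)
z(d) = d²
M(E, v) = v + (-8 + E)² (M(E, v) = v + ((-9 + 1³) + E)² = v + ((-9 + 1) + E)² = v + (-8 + E)²)
41*((-23 + M(3, 2))*(30 - 29)) = 41*((-23 + (2 + (-8 + 3)²))*(30 - 29)) = 41*((-23 + (2 + (-5)²))*1) = 41*((-23 + (2 + 25))*1) = 41*((-23 + 27)*1) = 41*(4*1) = 41*4 = 164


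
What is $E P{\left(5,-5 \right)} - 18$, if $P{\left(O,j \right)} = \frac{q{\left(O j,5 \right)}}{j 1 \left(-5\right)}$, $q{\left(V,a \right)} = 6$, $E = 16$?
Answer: $- \frac{354}{25} \approx -14.16$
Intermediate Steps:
$P{\left(O,j \right)} = - \frac{6}{5 j}$ ($P{\left(O,j \right)} = \frac{6}{j 1 \left(-5\right)} = \frac{6}{j \left(-5\right)} = \frac{6}{\left(-5\right) j} = 6 \left(- \frac{1}{5 j}\right) = - \frac{6}{5 j}$)
$E P{\left(5,-5 \right)} - 18 = 16 \left(- \frac{6}{5 \left(-5\right)}\right) - 18 = 16 \left(\left(- \frac{6}{5}\right) \left(- \frac{1}{5}\right)\right) - 18 = 16 \cdot \frac{6}{25} - 18 = \frac{96}{25} - 18 = - \frac{354}{25}$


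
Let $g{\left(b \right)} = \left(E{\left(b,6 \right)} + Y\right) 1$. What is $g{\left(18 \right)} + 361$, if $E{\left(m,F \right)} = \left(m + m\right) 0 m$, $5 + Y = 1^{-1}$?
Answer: $357$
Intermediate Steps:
$Y = -4$ ($Y = -5 + 1^{-1} = -5 + 1 = -4$)
$E{\left(m,F \right)} = 0$ ($E{\left(m,F \right)} = 2 m 0 m = 0 m = 0$)
$g{\left(b \right)} = -4$ ($g{\left(b \right)} = \left(0 - 4\right) 1 = \left(-4\right) 1 = -4$)
$g{\left(18 \right)} + 361 = -4 + 361 = 357$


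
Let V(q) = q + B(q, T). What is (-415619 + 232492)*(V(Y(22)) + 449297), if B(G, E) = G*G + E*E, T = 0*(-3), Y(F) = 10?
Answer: -82298555689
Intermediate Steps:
T = 0
B(G, E) = E² + G² (B(G, E) = G² + E² = E² + G²)
V(q) = q + q² (V(q) = q + (0² + q²) = q + (0 + q²) = q + q²)
(-415619 + 232492)*(V(Y(22)) + 449297) = (-415619 + 232492)*(10*(1 + 10) + 449297) = -183127*(10*11 + 449297) = -183127*(110 + 449297) = -183127*449407 = -82298555689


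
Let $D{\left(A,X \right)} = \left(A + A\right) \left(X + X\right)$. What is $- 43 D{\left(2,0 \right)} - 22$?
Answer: $-22$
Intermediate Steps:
$D{\left(A,X \right)} = 4 A X$ ($D{\left(A,X \right)} = 2 A 2 X = 4 A X$)
$- 43 D{\left(2,0 \right)} - 22 = - 43 \cdot 4 \cdot 2 \cdot 0 - 22 = \left(-43\right) 0 - 22 = 0 - 22 = -22$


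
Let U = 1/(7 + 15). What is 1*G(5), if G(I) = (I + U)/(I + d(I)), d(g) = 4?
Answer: 37/66 ≈ 0.56061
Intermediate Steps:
U = 1/22 ≈ 0.045455
G(I) = (1/22 + I)/(4 + I) (G(I) = (I + 1/22)/(I + 4) = (1/22 + I)/(4 + I))
1*G(5) = 1*((1/22 + 5)/(4 + 5)) = 1*((111/22)/9) = 1*((⅑)*(111/22)) = 1*(37/66) = 37/66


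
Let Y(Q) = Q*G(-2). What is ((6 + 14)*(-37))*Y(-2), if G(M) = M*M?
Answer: 5920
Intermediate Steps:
G(M) = M**2
Y(Q) = 4*Q (Y(Q) = Q*(-2)**2 = Q*4 = 4*Q)
((6 + 14)*(-37))*Y(-2) = ((6 + 14)*(-37))*(4*(-2)) = (20*(-37))*(-8) = -740*(-8) = 5920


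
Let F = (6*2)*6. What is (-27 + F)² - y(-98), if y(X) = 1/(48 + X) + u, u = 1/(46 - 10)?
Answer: 1822493/900 ≈ 2025.0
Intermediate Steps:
F = 72 (F = 12*6 = 72)
u = 1/36 ≈ 0.027778
y(X) = 1/36 + 1/(48 + X) (y(X) = 1/(48 + X) + 1/36 = 1/36 + 1/(48 + X))
(-27 + F)² - y(-98) = (-27 + 72)² - (84 - 98)/(36*(48 - 98)) = 45² - (-14)/(36*(-50)) = 2025 - (-1)*(-14)/(36*50) = 2025 - 1*7/900 = 2025 - 7/900 = 1822493/900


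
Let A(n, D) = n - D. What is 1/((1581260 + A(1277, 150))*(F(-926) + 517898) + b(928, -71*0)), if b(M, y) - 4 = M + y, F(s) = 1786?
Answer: 1/822341206640 ≈ 1.2160e-12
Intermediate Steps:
b(M, y) = 4 + M + y (b(M, y) = 4 + (M + y) = 4 + M + y)
1/((1581260 + A(1277, 150))*(F(-926) + 517898) + b(928, -71*0)) = 1/((1581260 + (1277 - 1*150))*(1786 + 517898) + (4 + 928 - 71*0)) = 1/((1581260 + (1277 - 150))*519684 + (4 + 928 + 0)) = 1/((1581260 + 1127)*519684 + 932) = 1/(1582387*519684 + 932) = 1/(822341205708 + 932) = 1/822341206640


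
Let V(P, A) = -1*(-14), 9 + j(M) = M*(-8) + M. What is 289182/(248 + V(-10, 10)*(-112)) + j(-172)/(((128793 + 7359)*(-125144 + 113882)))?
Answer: -18475643137057/84333910320 ≈ -219.08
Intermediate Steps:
j(M) = -9 - 7*M (j(M) = -9 + (M*(-8) + M) = -9 + (-8*M + M) = -9 - 7*M)
V(P, A) = 14
289182/(248 + V(-10, 10)*(-112)) + j(-172)/(((128793 + 7359)*(-125144 + 113882))) = 289182/(248 + 14*(-112)) + (-9 - 7*(-172))/(((128793 + 7359)*(-125144 + 113882))) = 289182/(248 - 1568) + (-9 + 1204)/((136152*(-11262))) = 289182/(-1320) + 1195/(-1533343824) = 289182*(-1/1320) + 1195*(-1/1533343824) = -48197/220 - 1195/1533343824 = -18475643137057/84333910320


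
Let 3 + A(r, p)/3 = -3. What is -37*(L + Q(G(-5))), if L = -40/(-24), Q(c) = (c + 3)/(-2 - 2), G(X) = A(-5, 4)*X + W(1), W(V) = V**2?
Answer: 4847/6 ≈ 807.83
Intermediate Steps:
A(r, p) = -18 (A(r, p) = -9 + 3*(-3) = -9 - 9 = -18)
G(X) = 1 - 18*X (G(X) = -18*X + 1**2 = -18*X + 1 = 1 - 18*X)
Q(c) = -3/4 - c/4 (Q(c) = (3 + c)/(-4) = (3 + c)*(-1/4) = -3/4 - c/4)
L = 5/3 (L = -40*(-1/24) = 5/3 ≈ 1.6667)
-37*(L + Q(G(-5))) = -37*(5/3 + (-3/4 - (1 - 18*(-5))/4)) = -37*(5/3 + (-3/4 - (1 + 90)/4)) = -37*(5/3 + (-3/4 - 1/4*91)) = -37*(5/3 + (-3/4 - 91/4)) = -37*(5/3 - 47/2) = -37*(-131/6) = 4847/6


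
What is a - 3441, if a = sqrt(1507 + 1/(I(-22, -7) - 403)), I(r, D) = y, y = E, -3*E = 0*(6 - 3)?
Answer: -3441 + 6*sqrt(6798610)/403 ≈ -3402.2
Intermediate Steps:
E = 0 (E = -0*(6 - 3) = -0*3 = -1/3*0 = 0)
y = 0
I(r, D) = 0
a = 6*sqrt(6798610)/403 (a = sqrt(1507 + 1/(0 - 403)) = sqrt(1507 + 1/(-403)) = sqrt(1507 - 1/403) = sqrt(607320/403) = 6*sqrt(6798610)/403 ≈ 38.820)
a - 3441 = 6*sqrt(6798610)/403 - 3441 = -3441 + 6*sqrt(6798610)/403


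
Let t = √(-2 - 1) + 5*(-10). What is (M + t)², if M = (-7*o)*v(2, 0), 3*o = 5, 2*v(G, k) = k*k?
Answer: (50 - I*√3)² ≈ 2497.0 - 173.21*I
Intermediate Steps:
v(G, k) = k²/2 (v(G, k) = (k*k)/2 = k²/2)
o = 5/3 (o = (⅓)*5 = 5/3 ≈ 1.6667)
M = 0 (M = (-7*5/3)*((½)*0²) = -35*0/6 = -35/3*0 = 0)
t = -50 + I*√3 (t = √(-3) - 50 = I*√3 - 50 = -50 + I*√3 ≈ -50.0 + 1.732*I)
(M + t)² = (0 + (-50 + I*√3))² = (-50 + I*√3)²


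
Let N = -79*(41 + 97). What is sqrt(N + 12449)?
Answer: sqrt(1547) ≈ 39.332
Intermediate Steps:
N = -10902 (N = -79*138 = -10902)
sqrt(N + 12449) = sqrt(-10902 + 12449) = sqrt(1547)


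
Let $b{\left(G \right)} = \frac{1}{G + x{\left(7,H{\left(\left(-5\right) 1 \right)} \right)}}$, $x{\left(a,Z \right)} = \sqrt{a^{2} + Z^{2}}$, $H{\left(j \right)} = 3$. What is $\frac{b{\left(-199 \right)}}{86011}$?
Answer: $- \frac{199}{3401132973} - \frac{\sqrt{58}}{3401132973} \approx -6.0749 \cdot 10^{-8}$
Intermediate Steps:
$x{\left(a,Z \right)} = \sqrt{Z^{2} + a^{2}}$
$b{\left(G \right)} = \frac{1}{G + \sqrt{58}}$ ($b{\left(G \right)} = \frac{1}{G + \sqrt{3^{2} + 7^{2}}} = \frac{1}{G + \sqrt{9 + 49}} = \frac{1}{G + \sqrt{58}}$)
$\frac{b{\left(-199 \right)}}{86011} = \frac{1}{\left(-199 + \sqrt{58}\right) 86011} = \frac{1}{-199 + \sqrt{58}} \cdot \frac{1}{86011} = \frac{1}{86011 \left(-199 + \sqrt{58}\right)}$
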